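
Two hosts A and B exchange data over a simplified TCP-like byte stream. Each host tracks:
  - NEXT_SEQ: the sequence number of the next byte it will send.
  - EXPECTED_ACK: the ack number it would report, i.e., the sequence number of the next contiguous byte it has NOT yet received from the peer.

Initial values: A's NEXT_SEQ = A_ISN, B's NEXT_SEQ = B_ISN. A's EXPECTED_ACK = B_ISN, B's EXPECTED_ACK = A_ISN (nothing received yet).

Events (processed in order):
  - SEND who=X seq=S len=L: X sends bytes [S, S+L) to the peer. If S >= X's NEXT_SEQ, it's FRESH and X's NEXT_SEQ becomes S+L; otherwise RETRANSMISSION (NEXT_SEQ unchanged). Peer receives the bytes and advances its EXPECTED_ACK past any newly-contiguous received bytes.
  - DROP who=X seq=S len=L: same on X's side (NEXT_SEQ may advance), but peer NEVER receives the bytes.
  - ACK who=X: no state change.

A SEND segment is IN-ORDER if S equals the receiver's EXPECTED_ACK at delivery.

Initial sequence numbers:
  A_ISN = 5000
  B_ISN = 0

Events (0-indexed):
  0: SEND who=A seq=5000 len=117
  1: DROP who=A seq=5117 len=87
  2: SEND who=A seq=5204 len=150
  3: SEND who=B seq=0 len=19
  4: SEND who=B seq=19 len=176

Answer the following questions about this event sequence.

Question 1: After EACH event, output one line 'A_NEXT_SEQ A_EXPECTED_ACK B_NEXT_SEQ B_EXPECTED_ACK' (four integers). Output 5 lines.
5117 0 0 5117
5204 0 0 5117
5354 0 0 5117
5354 19 19 5117
5354 195 195 5117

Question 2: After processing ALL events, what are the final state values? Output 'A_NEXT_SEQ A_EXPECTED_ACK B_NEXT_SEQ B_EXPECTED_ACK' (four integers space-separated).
Answer: 5354 195 195 5117

Derivation:
After event 0: A_seq=5117 A_ack=0 B_seq=0 B_ack=5117
After event 1: A_seq=5204 A_ack=0 B_seq=0 B_ack=5117
After event 2: A_seq=5354 A_ack=0 B_seq=0 B_ack=5117
After event 3: A_seq=5354 A_ack=19 B_seq=19 B_ack=5117
After event 4: A_seq=5354 A_ack=195 B_seq=195 B_ack=5117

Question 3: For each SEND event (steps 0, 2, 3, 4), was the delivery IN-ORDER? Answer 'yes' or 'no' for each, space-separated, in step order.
Step 0: SEND seq=5000 -> in-order
Step 2: SEND seq=5204 -> out-of-order
Step 3: SEND seq=0 -> in-order
Step 4: SEND seq=19 -> in-order

Answer: yes no yes yes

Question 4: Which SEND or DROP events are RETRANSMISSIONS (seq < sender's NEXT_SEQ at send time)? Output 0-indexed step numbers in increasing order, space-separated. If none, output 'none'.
Step 0: SEND seq=5000 -> fresh
Step 1: DROP seq=5117 -> fresh
Step 2: SEND seq=5204 -> fresh
Step 3: SEND seq=0 -> fresh
Step 4: SEND seq=19 -> fresh

Answer: none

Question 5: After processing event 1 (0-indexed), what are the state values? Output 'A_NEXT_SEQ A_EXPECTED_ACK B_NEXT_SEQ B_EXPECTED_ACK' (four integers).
After event 0: A_seq=5117 A_ack=0 B_seq=0 B_ack=5117
After event 1: A_seq=5204 A_ack=0 B_seq=0 B_ack=5117

5204 0 0 5117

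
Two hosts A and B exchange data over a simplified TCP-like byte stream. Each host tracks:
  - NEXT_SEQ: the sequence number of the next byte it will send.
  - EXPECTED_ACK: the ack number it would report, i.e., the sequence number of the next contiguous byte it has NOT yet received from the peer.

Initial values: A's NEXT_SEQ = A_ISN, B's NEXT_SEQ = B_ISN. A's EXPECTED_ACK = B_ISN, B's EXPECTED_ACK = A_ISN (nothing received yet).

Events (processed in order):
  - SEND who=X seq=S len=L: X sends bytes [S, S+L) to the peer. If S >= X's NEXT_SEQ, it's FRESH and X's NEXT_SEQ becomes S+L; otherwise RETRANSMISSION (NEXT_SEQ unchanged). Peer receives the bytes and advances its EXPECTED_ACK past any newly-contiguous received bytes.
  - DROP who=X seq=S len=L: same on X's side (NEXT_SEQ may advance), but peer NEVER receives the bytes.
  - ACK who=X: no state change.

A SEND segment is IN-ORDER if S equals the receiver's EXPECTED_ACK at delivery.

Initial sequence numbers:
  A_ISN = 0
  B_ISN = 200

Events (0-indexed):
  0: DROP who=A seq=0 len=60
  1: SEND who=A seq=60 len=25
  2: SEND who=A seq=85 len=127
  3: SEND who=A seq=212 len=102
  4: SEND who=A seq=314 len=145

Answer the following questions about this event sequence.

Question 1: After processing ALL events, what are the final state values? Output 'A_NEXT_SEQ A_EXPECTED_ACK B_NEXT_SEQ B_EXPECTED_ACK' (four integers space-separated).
Answer: 459 200 200 0

Derivation:
After event 0: A_seq=60 A_ack=200 B_seq=200 B_ack=0
After event 1: A_seq=85 A_ack=200 B_seq=200 B_ack=0
After event 2: A_seq=212 A_ack=200 B_seq=200 B_ack=0
After event 3: A_seq=314 A_ack=200 B_seq=200 B_ack=0
After event 4: A_seq=459 A_ack=200 B_seq=200 B_ack=0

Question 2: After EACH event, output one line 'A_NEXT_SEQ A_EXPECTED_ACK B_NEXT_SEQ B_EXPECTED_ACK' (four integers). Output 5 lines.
60 200 200 0
85 200 200 0
212 200 200 0
314 200 200 0
459 200 200 0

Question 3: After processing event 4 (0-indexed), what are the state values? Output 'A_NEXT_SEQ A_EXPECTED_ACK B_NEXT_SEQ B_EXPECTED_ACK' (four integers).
After event 0: A_seq=60 A_ack=200 B_seq=200 B_ack=0
After event 1: A_seq=85 A_ack=200 B_seq=200 B_ack=0
After event 2: A_seq=212 A_ack=200 B_seq=200 B_ack=0
After event 3: A_seq=314 A_ack=200 B_seq=200 B_ack=0
After event 4: A_seq=459 A_ack=200 B_seq=200 B_ack=0

459 200 200 0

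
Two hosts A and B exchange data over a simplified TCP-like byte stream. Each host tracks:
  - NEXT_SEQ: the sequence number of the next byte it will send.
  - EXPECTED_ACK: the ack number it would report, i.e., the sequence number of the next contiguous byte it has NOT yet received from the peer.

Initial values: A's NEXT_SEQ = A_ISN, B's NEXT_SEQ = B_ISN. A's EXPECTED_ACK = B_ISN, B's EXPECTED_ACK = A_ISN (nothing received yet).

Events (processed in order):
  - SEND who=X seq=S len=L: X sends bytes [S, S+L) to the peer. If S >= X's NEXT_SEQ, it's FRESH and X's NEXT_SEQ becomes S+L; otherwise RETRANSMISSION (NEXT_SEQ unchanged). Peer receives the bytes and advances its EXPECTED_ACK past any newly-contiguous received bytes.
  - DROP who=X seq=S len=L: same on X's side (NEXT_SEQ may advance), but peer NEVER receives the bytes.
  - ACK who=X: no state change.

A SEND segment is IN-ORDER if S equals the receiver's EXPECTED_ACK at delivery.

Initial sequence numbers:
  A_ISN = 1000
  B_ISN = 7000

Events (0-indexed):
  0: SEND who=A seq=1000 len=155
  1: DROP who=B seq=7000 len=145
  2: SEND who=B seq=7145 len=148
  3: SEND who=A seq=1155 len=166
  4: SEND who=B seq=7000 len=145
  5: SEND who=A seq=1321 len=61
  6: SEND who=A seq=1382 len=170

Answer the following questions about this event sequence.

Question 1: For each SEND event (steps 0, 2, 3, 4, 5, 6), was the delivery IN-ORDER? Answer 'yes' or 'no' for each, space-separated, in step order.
Step 0: SEND seq=1000 -> in-order
Step 2: SEND seq=7145 -> out-of-order
Step 3: SEND seq=1155 -> in-order
Step 4: SEND seq=7000 -> in-order
Step 5: SEND seq=1321 -> in-order
Step 6: SEND seq=1382 -> in-order

Answer: yes no yes yes yes yes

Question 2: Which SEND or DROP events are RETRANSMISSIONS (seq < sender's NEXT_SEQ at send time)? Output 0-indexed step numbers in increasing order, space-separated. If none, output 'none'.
Answer: 4

Derivation:
Step 0: SEND seq=1000 -> fresh
Step 1: DROP seq=7000 -> fresh
Step 2: SEND seq=7145 -> fresh
Step 3: SEND seq=1155 -> fresh
Step 4: SEND seq=7000 -> retransmit
Step 5: SEND seq=1321 -> fresh
Step 6: SEND seq=1382 -> fresh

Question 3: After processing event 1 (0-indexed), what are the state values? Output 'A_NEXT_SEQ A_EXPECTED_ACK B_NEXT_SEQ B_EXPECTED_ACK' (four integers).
After event 0: A_seq=1155 A_ack=7000 B_seq=7000 B_ack=1155
After event 1: A_seq=1155 A_ack=7000 B_seq=7145 B_ack=1155

1155 7000 7145 1155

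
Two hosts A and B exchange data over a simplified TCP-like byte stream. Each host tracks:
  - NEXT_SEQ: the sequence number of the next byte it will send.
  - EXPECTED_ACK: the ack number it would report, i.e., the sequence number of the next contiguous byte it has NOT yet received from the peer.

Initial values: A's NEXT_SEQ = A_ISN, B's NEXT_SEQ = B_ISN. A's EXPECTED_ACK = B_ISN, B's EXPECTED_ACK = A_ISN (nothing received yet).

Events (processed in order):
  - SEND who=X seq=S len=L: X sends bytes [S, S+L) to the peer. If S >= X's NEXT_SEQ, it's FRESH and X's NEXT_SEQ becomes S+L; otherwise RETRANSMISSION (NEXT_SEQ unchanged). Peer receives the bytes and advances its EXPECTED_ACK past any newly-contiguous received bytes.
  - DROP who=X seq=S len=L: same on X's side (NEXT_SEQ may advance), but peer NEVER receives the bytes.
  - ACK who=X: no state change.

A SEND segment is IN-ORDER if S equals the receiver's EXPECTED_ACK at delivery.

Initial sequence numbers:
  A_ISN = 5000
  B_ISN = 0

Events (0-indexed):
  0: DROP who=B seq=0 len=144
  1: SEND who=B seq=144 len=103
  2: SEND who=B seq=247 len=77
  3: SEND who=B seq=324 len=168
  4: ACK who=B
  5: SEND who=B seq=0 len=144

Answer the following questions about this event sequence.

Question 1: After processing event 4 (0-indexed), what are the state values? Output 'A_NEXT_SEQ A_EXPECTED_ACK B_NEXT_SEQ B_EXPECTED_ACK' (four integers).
After event 0: A_seq=5000 A_ack=0 B_seq=144 B_ack=5000
After event 1: A_seq=5000 A_ack=0 B_seq=247 B_ack=5000
After event 2: A_seq=5000 A_ack=0 B_seq=324 B_ack=5000
After event 3: A_seq=5000 A_ack=0 B_seq=492 B_ack=5000
After event 4: A_seq=5000 A_ack=0 B_seq=492 B_ack=5000

5000 0 492 5000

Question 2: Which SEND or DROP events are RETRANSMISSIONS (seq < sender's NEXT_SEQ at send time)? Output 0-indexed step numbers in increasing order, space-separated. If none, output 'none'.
Step 0: DROP seq=0 -> fresh
Step 1: SEND seq=144 -> fresh
Step 2: SEND seq=247 -> fresh
Step 3: SEND seq=324 -> fresh
Step 5: SEND seq=0 -> retransmit

Answer: 5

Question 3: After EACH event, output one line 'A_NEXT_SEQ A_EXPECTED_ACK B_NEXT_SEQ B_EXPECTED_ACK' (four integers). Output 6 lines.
5000 0 144 5000
5000 0 247 5000
5000 0 324 5000
5000 0 492 5000
5000 0 492 5000
5000 492 492 5000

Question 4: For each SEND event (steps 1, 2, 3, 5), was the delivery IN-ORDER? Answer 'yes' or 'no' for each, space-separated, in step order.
Step 1: SEND seq=144 -> out-of-order
Step 2: SEND seq=247 -> out-of-order
Step 3: SEND seq=324 -> out-of-order
Step 5: SEND seq=0 -> in-order

Answer: no no no yes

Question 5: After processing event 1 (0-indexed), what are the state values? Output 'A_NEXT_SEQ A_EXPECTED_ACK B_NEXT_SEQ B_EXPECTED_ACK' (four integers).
After event 0: A_seq=5000 A_ack=0 B_seq=144 B_ack=5000
After event 1: A_seq=5000 A_ack=0 B_seq=247 B_ack=5000

5000 0 247 5000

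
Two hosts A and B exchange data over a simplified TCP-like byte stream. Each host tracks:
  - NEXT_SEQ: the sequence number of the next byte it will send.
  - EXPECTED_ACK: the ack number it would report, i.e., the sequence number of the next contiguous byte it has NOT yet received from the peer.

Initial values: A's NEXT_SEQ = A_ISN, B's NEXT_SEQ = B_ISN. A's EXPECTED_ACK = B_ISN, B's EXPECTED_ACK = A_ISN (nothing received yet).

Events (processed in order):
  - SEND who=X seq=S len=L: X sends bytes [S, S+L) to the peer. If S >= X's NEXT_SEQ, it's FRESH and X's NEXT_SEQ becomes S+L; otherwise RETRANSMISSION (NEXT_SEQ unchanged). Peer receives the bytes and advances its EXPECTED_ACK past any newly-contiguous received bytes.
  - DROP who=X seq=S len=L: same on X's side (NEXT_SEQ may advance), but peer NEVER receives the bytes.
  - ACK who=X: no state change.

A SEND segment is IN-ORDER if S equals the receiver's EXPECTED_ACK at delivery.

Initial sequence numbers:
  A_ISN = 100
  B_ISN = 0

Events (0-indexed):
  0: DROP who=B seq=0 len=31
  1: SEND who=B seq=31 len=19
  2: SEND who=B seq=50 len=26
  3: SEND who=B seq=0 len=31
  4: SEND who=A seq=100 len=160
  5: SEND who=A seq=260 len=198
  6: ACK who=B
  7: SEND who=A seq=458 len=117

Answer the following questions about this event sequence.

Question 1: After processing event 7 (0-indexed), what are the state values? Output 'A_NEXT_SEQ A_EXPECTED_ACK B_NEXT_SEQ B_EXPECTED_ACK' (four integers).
After event 0: A_seq=100 A_ack=0 B_seq=31 B_ack=100
After event 1: A_seq=100 A_ack=0 B_seq=50 B_ack=100
After event 2: A_seq=100 A_ack=0 B_seq=76 B_ack=100
After event 3: A_seq=100 A_ack=76 B_seq=76 B_ack=100
After event 4: A_seq=260 A_ack=76 B_seq=76 B_ack=260
After event 5: A_seq=458 A_ack=76 B_seq=76 B_ack=458
After event 6: A_seq=458 A_ack=76 B_seq=76 B_ack=458
After event 7: A_seq=575 A_ack=76 B_seq=76 B_ack=575

575 76 76 575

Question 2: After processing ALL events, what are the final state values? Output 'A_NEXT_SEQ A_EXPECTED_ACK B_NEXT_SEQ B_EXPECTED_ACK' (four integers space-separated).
After event 0: A_seq=100 A_ack=0 B_seq=31 B_ack=100
After event 1: A_seq=100 A_ack=0 B_seq=50 B_ack=100
After event 2: A_seq=100 A_ack=0 B_seq=76 B_ack=100
After event 3: A_seq=100 A_ack=76 B_seq=76 B_ack=100
After event 4: A_seq=260 A_ack=76 B_seq=76 B_ack=260
After event 5: A_seq=458 A_ack=76 B_seq=76 B_ack=458
After event 6: A_seq=458 A_ack=76 B_seq=76 B_ack=458
After event 7: A_seq=575 A_ack=76 B_seq=76 B_ack=575

Answer: 575 76 76 575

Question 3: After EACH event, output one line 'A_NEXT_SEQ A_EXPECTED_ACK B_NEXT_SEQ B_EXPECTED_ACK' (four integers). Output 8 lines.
100 0 31 100
100 0 50 100
100 0 76 100
100 76 76 100
260 76 76 260
458 76 76 458
458 76 76 458
575 76 76 575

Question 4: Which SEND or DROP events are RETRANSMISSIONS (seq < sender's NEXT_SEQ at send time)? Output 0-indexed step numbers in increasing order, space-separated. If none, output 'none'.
Step 0: DROP seq=0 -> fresh
Step 1: SEND seq=31 -> fresh
Step 2: SEND seq=50 -> fresh
Step 3: SEND seq=0 -> retransmit
Step 4: SEND seq=100 -> fresh
Step 5: SEND seq=260 -> fresh
Step 7: SEND seq=458 -> fresh

Answer: 3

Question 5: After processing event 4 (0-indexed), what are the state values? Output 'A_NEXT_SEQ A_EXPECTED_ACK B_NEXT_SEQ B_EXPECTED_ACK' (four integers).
After event 0: A_seq=100 A_ack=0 B_seq=31 B_ack=100
After event 1: A_seq=100 A_ack=0 B_seq=50 B_ack=100
After event 2: A_seq=100 A_ack=0 B_seq=76 B_ack=100
After event 3: A_seq=100 A_ack=76 B_seq=76 B_ack=100
After event 4: A_seq=260 A_ack=76 B_seq=76 B_ack=260

260 76 76 260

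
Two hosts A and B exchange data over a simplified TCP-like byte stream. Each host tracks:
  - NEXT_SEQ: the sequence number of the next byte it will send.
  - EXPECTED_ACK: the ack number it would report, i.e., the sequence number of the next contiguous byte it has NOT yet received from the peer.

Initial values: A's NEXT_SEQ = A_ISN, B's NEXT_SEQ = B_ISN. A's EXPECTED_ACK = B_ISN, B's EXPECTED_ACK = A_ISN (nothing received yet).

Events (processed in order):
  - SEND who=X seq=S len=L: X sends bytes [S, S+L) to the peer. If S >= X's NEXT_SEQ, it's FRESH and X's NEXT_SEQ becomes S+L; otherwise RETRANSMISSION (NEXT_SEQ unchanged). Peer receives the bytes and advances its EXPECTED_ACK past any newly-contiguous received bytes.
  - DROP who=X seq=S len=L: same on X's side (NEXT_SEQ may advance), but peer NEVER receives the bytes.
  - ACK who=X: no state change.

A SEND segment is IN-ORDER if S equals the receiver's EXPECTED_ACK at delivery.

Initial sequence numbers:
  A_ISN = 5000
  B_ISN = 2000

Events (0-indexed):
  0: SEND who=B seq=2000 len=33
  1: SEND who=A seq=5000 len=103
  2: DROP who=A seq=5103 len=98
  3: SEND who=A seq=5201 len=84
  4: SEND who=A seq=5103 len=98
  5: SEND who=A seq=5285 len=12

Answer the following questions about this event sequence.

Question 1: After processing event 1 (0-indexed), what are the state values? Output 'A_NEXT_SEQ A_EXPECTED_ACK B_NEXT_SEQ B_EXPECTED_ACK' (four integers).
After event 0: A_seq=5000 A_ack=2033 B_seq=2033 B_ack=5000
After event 1: A_seq=5103 A_ack=2033 B_seq=2033 B_ack=5103

5103 2033 2033 5103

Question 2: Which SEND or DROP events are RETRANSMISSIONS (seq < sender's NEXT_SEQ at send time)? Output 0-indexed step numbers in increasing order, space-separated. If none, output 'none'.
Step 0: SEND seq=2000 -> fresh
Step 1: SEND seq=5000 -> fresh
Step 2: DROP seq=5103 -> fresh
Step 3: SEND seq=5201 -> fresh
Step 4: SEND seq=5103 -> retransmit
Step 5: SEND seq=5285 -> fresh

Answer: 4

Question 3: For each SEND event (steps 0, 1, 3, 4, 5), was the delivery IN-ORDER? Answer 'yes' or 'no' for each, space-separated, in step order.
Answer: yes yes no yes yes

Derivation:
Step 0: SEND seq=2000 -> in-order
Step 1: SEND seq=5000 -> in-order
Step 3: SEND seq=5201 -> out-of-order
Step 4: SEND seq=5103 -> in-order
Step 5: SEND seq=5285 -> in-order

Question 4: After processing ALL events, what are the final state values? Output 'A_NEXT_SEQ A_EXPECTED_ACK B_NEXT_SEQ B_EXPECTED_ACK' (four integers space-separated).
Answer: 5297 2033 2033 5297

Derivation:
After event 0: A_seq=5000 A_ack=2033 B_seq=2033 B_ack=5000
After event 1: A_seq=5103 A_ack=2033 B_seq=2033 B_ack=5103
After event 2: A_seq=5201 A_ack=2033 B_seq=2033 B_ack=5103
After event 3: A_seq=5285 A_ack=2033 B_seq=2033 B_ack=5103
After event 4: A_seq=5285 A_ack=2033 B_seq=2033 B_ack=5285
After event 5: A_seq=5297 A_ack=2033 B_seq=2033 B_ack=5297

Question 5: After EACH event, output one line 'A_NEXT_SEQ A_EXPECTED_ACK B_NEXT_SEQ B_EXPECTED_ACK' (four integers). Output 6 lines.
5000 2033 2033 5000
5103 2033 2033 5103
5201 2033 2033 5103
5285 2033 2033 5103
5285 2033 2033 5285
5297 2033 2033 5297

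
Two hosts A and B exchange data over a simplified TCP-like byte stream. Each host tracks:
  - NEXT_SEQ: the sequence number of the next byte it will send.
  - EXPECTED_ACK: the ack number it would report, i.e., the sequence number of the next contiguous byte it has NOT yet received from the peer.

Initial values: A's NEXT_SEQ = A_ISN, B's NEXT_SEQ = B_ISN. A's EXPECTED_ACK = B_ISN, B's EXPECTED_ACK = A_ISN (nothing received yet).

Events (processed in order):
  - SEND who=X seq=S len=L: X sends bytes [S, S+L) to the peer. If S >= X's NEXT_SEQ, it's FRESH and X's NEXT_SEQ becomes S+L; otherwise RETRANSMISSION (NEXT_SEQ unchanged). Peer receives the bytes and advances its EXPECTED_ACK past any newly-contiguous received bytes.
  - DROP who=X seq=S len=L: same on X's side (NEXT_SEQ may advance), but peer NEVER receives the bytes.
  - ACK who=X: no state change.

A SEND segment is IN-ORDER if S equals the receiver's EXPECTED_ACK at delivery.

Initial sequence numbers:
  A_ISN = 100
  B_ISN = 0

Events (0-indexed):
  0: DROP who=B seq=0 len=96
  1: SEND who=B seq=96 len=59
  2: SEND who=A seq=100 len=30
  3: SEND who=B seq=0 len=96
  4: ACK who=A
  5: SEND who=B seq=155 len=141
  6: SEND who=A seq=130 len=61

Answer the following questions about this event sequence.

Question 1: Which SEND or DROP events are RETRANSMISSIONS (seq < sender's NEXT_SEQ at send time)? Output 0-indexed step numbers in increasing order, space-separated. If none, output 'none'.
Step 0: DROP seq=0 -> fresh
Step 1: SEND seq=96 -> fresh
Step 2: SEND seq=100 -> fresh
Step 3: SEND seq=0 -> retransmit
Step 5: SEND seq=155 -> fresh
Step 6: SEND seq=130 -> fresh

Answer: 3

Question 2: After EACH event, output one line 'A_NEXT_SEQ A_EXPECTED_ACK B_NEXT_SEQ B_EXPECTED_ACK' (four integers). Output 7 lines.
100 0 96 100
100 0 155 100
130 0 155 130
130 155 155 130
130 155 155 130
130 296 296 130
191 296 296 191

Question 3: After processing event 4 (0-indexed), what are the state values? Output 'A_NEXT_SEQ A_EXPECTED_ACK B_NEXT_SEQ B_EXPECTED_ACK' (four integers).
After event 0: A_seq=100 A_ack=0 B_seq=96 B_ack=100
After event 1: A_seq=100 A_ack=0 B_seq=155 B_ack=100
After event 2: A_seq=130 A_ack=0 B_seq=155 B_ack=130
After event 3: A_seq=130 A_ack=155 B_seq=155 B_ack=130
After event 4: A_seq=130 A_ack=155 B_seq=155 B_ack=130

130 155 155 130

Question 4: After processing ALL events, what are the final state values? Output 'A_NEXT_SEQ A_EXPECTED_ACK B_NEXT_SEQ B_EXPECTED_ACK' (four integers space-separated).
After event 0: A_seq=100 A_ack=0 B_seq=96 B_ack=100
After event 1: A_seq=100 A_ack=0 B_seq=155 B_ack=100
After event 2: A_seq=130 A_ack=0 B_seq=155 B_ack=130
After event 3: A_seq=130 A_ack=155 B_seq=155 B_ack=130
After event 4: A_seq=130 A_ack=155 B_seq=155 B_ack=130
After event 5: A_seq=130 A_ack=296 B_seq=296 B_ack=130
After event 6: A_seq=191 A_ack=296 B_seq=296 B_ack=191

Answer: 191 296 296 191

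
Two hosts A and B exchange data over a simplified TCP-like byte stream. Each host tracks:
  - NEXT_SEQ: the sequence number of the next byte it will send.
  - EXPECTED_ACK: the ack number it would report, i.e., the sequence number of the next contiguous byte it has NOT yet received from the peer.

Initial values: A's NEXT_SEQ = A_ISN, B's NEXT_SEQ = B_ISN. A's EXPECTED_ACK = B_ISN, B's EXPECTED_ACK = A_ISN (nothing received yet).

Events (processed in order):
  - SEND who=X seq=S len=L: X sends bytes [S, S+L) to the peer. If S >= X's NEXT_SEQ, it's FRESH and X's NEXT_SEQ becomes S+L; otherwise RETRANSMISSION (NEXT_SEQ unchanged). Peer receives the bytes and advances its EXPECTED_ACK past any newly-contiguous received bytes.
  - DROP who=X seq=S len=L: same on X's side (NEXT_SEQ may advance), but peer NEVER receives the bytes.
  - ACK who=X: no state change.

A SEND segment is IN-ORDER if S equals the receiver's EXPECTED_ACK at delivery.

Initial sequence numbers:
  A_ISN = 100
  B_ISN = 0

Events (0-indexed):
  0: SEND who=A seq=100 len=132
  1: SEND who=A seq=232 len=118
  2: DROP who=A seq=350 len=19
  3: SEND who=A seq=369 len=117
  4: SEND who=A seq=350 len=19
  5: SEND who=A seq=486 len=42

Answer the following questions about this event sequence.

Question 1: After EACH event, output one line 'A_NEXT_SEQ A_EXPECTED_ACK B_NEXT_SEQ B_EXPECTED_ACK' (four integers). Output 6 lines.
232 0 0 232
350 0 0 350
369 0 0 350
486 0 0 350
486 0 0 486
528 0 0 528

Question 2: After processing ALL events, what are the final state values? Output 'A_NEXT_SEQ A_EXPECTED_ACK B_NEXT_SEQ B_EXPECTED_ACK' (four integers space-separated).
After event 0: A_seq=232 A_ack=0 B_seq=0 B_ack=232
After event 1: A_seq=350 A_ack=0 B_seq=0 B_ack=350
After event 2: A_seq=369 A_ack=0 B_seq=0 B_ack=350
After event 3: A_seq=486 A_ack=0 B_seq=0 B_ack=350
After event 4: A_seq=486 A_ack=0 B_seq=0 B_ack=486
After event 5: A_seq=528 A_ack=0 B_seq=0 B_ack=528

Answer: 528 0 0 528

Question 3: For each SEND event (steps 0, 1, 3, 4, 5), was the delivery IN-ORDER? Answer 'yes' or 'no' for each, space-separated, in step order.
Step 0: SEND seq=100 -> in-order
Step 1: SEND seq=232 -> in-order
Step 3: SEND seq=369 -> out-of-order
Step 4: SEND seq=350 -> in-order
Step 5: SEND seq=486 -> in-order

Answer: yes yes no yes yes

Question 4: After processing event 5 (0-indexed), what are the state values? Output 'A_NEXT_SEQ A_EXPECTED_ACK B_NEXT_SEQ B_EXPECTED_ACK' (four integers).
After event 0: A_seq=232 A_ack=0 B_seq=0 B_ack=232
After event 1: A_seq=350 A_ack=0 B_seq=0 B_ack=350
After event 2: A_seq=369 A_ack=0 B_seq=0 B_ack=350
After event 3: A_seq=486 A_ack=0 B_seq=0 B_ack=350
After event 4: A_seq=486 A_ack=0 B_seq=0 B_ack=486
After event 5: A_seq=528 A_ack=0 B_seq=0 B_ack=528

528 0 0 528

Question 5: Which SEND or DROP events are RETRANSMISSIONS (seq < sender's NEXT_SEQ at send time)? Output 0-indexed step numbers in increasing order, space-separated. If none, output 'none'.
Step 0: SEND seq=100 -> fresh
Step 1: SEND seq=232 -> fresh
Step 2: DROP seq=350 -> fresh
Step 3: SEND seq=369 -> fresh
Step 4: SEND seq=350 -> retransmit
Step 5: SEND seq=486 -> fresh

Answer: 4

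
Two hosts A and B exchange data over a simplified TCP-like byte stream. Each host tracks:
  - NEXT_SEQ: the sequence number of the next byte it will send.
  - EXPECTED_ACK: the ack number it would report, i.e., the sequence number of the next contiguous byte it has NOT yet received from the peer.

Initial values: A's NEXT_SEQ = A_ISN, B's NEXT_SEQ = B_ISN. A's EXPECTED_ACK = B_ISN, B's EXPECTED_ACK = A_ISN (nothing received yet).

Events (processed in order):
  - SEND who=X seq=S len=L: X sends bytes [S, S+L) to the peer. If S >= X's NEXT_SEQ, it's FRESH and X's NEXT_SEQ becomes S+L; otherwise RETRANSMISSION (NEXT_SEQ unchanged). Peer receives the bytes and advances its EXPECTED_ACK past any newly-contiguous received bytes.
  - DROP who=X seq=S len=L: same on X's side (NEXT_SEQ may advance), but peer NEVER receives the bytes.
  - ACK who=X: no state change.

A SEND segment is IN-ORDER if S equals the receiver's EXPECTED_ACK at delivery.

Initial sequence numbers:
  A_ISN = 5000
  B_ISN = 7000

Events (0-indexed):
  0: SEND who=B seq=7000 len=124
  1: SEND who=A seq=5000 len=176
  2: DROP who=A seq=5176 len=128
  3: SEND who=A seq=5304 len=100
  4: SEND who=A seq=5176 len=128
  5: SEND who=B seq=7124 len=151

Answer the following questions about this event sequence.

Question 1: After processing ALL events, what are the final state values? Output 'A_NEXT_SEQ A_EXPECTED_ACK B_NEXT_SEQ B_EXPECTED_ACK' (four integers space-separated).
After event 0: A_seq=5000 A_ack=7124 B_seq=7124 B_ack=5000
After event 1: A_seq=5176 A_ack=7124 B_seq=7124 B_ack=5176
After event 2: A_seq=5304 A_ack=7124 B_seq=7124 B_ack=5176
After event 3: A_seq=5404 A_ack=7124 B_seq=7124 B_ack=5176
After event 4: A_seq=5404 A_ack=7124 B_seq=7124 B_ack=5404
After event 5: A_seq=5404 A_ack=7275 B_seq=7275 B_ack=5404

Answer: 5404 7275 7275 5404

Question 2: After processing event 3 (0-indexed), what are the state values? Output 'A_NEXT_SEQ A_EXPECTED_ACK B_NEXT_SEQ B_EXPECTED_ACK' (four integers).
After event 0: A_seq=5000 A_ack=7124 B_seq=7124 B_ack=5000
After event 1: A_seq=5176 A_ack=7124 B_seq=7124 B_ack=5176
After event 2: A_seq=5304 A_ack=7124 B_seq=7124 B_ack=5176
After event 3: A_seq=5404 A_ack=7124 B_seq=7124 B_ack=5176

5404 7124 7124 5176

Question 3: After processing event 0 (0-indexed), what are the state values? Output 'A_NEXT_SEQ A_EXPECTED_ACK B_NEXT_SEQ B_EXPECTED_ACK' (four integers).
After event 0: A_seq=5000 A_ack=7124 B_seq=7124 B_ack=5000

5000 7124 7124 5000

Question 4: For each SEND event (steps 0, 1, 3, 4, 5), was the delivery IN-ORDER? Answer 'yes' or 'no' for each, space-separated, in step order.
Step 0: SEND seq=7000 -> in-order
Step 1: SEND seq=5000 -> in-order
Step 3: SEND seq=5304 -> out-of-order
Step 4: SEND seq=5176 -> in-order
Step 5: SEND seq=7124 -> in-order

Answer: yes yes no yes yes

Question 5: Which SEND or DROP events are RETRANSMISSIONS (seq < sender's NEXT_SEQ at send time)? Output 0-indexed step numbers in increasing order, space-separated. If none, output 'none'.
Answer: 4

Derivation:
Step 0: SEND seq=7000 -> fresh
Step 1: SEND seq=5000 -> fresh
Step 2: DROP seq=5176 -> fresh
Step 3: SEND seq=5304 -> fresh
Step 4: SEND seq=5176 -> retransmit
Step 5: SEND seq=7124 -> fresh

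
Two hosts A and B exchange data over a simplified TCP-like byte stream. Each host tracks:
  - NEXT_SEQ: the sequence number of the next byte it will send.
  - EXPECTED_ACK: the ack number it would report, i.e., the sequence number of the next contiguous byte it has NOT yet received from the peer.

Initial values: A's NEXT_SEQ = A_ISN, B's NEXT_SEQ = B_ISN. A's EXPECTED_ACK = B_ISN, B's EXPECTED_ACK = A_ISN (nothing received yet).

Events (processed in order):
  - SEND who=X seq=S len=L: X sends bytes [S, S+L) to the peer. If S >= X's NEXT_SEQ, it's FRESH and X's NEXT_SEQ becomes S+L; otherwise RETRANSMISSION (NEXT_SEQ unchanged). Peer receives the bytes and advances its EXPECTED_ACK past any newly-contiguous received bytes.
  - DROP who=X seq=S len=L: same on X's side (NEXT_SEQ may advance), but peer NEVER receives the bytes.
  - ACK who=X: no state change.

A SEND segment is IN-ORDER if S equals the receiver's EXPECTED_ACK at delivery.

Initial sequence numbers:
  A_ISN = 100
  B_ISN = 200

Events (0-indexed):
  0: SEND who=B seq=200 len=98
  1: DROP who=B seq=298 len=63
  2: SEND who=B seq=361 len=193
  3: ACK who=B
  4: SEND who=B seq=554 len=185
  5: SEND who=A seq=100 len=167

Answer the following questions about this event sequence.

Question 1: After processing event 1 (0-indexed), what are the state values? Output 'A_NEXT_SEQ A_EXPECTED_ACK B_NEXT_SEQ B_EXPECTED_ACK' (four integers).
After event 0: A_seq=100 A_ack=298 B_seq=298 B_ack=100
After event 1: A_seq=100 A_ack=298 B_seq=361 B_ack=100

100 298 361 100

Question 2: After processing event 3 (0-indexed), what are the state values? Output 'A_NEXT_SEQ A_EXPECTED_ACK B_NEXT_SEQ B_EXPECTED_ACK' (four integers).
After event 0: A_seq=100 A_ack=298 B_seq=298 B_ack=100
After event 1: A_seq=100 A_ack=298 B_seq=361 B_ack=100
After event 2: A_seq=100 A_ack=298 B_seq=554 B_ack=100
After event 3: A_seq=100 A_ack=298 B_seq=554 B_ack=100

100 298 554 100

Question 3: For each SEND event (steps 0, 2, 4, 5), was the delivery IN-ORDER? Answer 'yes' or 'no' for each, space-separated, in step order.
Step 0: SEND seq=200 -> in-order
Step 2: SEND seq=361 -> out-of-order
Step 4: SEND seq=554 -> out-of-order
Step 5: SEND seq=100 -> in-order

Answer: yes no no yes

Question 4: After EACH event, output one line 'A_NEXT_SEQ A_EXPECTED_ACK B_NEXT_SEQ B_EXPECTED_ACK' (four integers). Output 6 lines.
100 298 298 100
100 298 361 100
100 298 554 100
100 298 554 100
100 298 739 100
267 298 739 267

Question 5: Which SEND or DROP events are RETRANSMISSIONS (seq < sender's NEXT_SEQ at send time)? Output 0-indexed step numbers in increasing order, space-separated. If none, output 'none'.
Answer: none

Derivation:
Step 0: SEND seq=200 -> fresh
Step 1: DROP seq=298 -> fresh
Step 2: SEND seq=361 -> fresh
Step 4: SEND seq=554 -> fresh
Step 5: SEND seq=100 -> fresh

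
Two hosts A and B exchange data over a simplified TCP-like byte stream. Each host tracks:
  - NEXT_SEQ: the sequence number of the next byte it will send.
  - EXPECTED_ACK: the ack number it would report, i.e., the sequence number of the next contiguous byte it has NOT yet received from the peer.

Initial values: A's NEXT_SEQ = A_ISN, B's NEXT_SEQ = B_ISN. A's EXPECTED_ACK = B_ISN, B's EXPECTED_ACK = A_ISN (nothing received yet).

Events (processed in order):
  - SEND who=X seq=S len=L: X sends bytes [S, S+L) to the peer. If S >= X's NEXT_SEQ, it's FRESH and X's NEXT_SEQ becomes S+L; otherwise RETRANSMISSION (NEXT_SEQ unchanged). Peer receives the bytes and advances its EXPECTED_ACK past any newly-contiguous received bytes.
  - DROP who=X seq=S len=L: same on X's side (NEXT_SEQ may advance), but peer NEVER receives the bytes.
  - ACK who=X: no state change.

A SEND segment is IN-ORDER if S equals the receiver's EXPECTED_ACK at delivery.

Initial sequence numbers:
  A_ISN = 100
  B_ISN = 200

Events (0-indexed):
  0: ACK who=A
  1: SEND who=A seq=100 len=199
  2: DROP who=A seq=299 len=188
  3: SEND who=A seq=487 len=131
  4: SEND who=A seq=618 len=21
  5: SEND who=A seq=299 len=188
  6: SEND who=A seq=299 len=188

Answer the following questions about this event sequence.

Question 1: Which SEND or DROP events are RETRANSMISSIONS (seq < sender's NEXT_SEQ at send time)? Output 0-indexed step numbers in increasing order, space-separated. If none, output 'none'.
Answer: 5 6

Derivation:
Step 1: SEND seq=100 -> fresh
Step 2: DROP seq=299 -> fresh
Step 3: SEND seq=487 -> fresh
Step 4: SEND seq=618 -> fresh
Step 5: SEND seq=299 -> retransmit
Step 6: SEND seq=299 -> retransmit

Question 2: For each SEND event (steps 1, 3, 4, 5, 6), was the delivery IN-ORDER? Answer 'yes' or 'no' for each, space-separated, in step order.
Step 1: SEND seq=100 -> in-order
Step 3: SEND seq=487 -> out-of-order
Step 4: SEND seq=618 -> out-of-order
Step 5: SEND seq=299 -> in-order
Step 6: SEND seq=299 -> out-of-order

Answer: yes no no yes no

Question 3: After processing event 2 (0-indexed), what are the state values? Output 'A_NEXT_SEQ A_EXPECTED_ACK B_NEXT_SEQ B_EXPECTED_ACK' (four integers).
After event 0: A_seq=100 A_ack=200 B_seq=200 B_ack=100
After event 1: A_seq=299 A_ack=200 B_seq=200 B_ack=299
After event 2: A_seq=487 A_ack=200 B_seq=200 B_ack=299

487 200 200 299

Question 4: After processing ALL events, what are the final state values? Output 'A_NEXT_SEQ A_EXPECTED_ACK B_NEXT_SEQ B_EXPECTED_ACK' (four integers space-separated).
Answer: 639 200 200 639

Derivation:
After event 0: A_seq=100 A_ack=200 B_seq=200 B_ack=100
After event 1: A_seq=299 A_ack=200 B_seq=200 B_ack=299
After event 2: A_seq=487 A_ack=200 B_seq=200 B_ack=299
After event 3: A_seq=618 A_ack=200 B_seq=200 B_ack=299
After event 4: A_seq=639 A_ack=200 B_seq=200 B_ack=299
After event 5: A_seq=639 A_ack=200 B_seq=200 B_ack=639
After event 6: A_seq=639 A_ack=200 B_seq=200 B_ack=639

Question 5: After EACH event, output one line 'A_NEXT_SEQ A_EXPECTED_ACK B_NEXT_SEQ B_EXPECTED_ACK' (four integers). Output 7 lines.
100 200 200 100
299 200 200 299
487 200 200 299
618 200 200 299
639 200 200 299
639 200 200 639
639 200 200 639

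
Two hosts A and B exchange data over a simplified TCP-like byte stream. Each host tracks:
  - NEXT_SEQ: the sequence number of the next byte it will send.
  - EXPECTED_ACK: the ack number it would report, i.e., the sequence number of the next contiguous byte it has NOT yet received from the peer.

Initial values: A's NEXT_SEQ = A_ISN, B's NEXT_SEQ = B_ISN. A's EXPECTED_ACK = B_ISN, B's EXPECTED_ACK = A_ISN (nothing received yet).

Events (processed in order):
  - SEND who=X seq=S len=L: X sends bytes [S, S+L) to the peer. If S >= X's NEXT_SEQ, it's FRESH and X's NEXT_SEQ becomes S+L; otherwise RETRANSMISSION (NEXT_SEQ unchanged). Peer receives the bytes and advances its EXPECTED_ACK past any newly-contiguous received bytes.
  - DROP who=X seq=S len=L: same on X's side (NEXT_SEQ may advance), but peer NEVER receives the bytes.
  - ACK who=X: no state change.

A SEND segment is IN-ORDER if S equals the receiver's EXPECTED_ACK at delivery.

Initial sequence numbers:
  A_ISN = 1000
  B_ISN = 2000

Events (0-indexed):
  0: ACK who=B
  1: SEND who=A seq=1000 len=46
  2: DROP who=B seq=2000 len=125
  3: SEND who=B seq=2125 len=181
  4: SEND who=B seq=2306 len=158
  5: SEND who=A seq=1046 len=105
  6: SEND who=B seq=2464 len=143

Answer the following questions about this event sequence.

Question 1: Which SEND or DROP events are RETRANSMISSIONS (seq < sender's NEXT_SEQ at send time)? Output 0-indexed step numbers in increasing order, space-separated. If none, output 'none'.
Step 1: SEND seq=1000 -> fresh
Step 2: DROP seq=2000 -> fresh
Step 3: SEND seq=2125 -> fresh
Step 4: SEND seq=2306 -> fresh
Step 5: SEND seq=1046 -> fresh
Step 6: SEND seq=2464 -> fresh

Answer: none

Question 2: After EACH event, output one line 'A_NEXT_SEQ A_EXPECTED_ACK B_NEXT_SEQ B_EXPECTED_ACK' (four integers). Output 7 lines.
1000 2000 2000 1000
1046 2000 2000 1046
1046 2000 2125 1046
1046 2000 2306 1046
1046 2000 2464 1046
1151 2000 2464 1151
1151 2000 2607 1151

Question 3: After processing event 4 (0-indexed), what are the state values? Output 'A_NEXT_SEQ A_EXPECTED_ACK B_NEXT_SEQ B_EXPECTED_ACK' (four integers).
After event 0: A_seq=1000 A_ack=2000 B_seq=2000 B_ack=1000
After event 1: A_seq=1046 A_ack=2000 B_seq=2000 B_ack=1046
After event 2: A_seq=1046 A_ack=2000 B_seq=2125 B_ack=1046
After event 3: A_seq=1046 A_ack=2000 B_seq=2306 B_ack=1046
After event 4: A_seq=1046 A_ack=2000 B_seq=2464 B_ack=1046

1046 2000 2464 1046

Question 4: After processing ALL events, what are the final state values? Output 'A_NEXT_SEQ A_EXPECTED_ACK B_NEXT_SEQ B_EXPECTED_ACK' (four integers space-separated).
Answer: 1151 2000 2607 1151

Derivation:
After event 0: A_seq=1000 A_ack=2000 B_seq=2000 B_ack=1000
After event 1: A_seq=1046 A_ack=2000 B_seq=2000 B_ack=1046
After event 2: A_seq=1046 A_ack=2000 B_seq=2125 B_ack=1046
After event 3: A_seq=1046 A_ack=2000 B_seq=2306 B_ack=1046
After event 4: A_seq=1046 A_ack=2000 B_seq=2464 B_ack=1046
After event 5: A_seq=1151 A_ack=2000 B_seq=2464 B_ack=1151
After event 6: A_seq=1151 A_ack=2000 B_seq=2607 B_ack=1151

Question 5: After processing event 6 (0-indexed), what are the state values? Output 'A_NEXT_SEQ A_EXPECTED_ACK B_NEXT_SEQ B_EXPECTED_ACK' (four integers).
After event 0: A_seq=1000 A_ack=2000 B_seq=2000 B_ack=1000
After event 1: A_seq=1046 A_ack=2000 B_seq=2000 B_ack=1046
After event 2: A_seq=1046 A_ack=2000 B_seq=2125 B_ack=1046
After event 3: A_seq=1046 A_ack=2000 B_seq=2306 B_ack=1046
After event 4: A_seq=1046 A_ack=2000 B_seq=2464 B_ack=1046
After event 5: A_seq=1151 A_ack=2000 B_seq=2464 B_ack=1151
After event 6: A_seq=1151 A_ack=2000 B_seq=2607 B_ack=1151

1151 2000 2607 1151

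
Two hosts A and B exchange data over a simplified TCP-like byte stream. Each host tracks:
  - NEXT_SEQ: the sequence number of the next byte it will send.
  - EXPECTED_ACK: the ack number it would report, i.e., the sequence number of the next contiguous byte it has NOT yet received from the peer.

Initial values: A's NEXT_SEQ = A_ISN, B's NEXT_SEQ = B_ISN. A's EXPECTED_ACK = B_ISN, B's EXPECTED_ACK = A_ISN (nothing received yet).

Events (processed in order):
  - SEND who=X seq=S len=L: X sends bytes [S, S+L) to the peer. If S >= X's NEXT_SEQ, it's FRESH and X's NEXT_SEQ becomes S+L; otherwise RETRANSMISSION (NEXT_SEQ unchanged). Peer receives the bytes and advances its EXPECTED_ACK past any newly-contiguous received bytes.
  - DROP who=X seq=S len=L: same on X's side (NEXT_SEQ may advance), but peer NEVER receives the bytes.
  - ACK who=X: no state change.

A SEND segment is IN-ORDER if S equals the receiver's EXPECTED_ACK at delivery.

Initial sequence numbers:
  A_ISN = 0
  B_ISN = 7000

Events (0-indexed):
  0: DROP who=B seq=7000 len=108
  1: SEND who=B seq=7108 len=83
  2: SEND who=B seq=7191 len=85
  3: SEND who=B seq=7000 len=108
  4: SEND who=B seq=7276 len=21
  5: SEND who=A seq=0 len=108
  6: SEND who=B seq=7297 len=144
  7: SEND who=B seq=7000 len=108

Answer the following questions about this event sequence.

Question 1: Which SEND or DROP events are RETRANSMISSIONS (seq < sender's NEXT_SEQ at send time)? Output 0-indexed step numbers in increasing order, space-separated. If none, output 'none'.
Step 0: DROP seq=7000 -> fresh
Step 1: SEND seq=7108 -> fresh
Step 2: SEND seq=7191 -> fresh
Step 3: SEND seq=7000 -> retransmit
Step 4: SEND seq=7276 -> fresh
Step 5: SEND seq=0 -> fresh
Step 6: SEND seq=7297 -> fresh
Step 7: SEND seq=7000 -> retransmit

Answer: 3 7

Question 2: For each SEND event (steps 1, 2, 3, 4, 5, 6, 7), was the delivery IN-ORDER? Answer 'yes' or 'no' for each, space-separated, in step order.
Step 1: SEND seq=7108 -> out-of-order
Step 2: SEND seq=7191 -> out-of-order
Step 3: SEND seq=7000 -> in-order
Step 4: SEND seq=7276 -> in-order
Step 5: SEND seq=0 -> in-order
Step 6: SEND seq=7297 -> in-order
Step 7: SEND seq=7000 -> out-of-order

Answer: no no yes yes yes yes no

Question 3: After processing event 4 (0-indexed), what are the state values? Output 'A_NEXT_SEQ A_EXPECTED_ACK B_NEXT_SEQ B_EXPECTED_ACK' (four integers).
After event 0: A_seq=0 A_ack=7000 B_seq=7108 B_ack=0
After event 1: A_seq=0 A_ack=7000 B_seq=7191 B_ack=0
After event 2: A_seq=0 A_ack=7000 B_seq=7276 B_ack=0
After event 3: A_seq=0 A_ack=7276 B_seq=7276 B_ack=0
After event 4: A_seq=0 A_ack=7297 B_seq=7297 B_ack=0

0 7297 7297 0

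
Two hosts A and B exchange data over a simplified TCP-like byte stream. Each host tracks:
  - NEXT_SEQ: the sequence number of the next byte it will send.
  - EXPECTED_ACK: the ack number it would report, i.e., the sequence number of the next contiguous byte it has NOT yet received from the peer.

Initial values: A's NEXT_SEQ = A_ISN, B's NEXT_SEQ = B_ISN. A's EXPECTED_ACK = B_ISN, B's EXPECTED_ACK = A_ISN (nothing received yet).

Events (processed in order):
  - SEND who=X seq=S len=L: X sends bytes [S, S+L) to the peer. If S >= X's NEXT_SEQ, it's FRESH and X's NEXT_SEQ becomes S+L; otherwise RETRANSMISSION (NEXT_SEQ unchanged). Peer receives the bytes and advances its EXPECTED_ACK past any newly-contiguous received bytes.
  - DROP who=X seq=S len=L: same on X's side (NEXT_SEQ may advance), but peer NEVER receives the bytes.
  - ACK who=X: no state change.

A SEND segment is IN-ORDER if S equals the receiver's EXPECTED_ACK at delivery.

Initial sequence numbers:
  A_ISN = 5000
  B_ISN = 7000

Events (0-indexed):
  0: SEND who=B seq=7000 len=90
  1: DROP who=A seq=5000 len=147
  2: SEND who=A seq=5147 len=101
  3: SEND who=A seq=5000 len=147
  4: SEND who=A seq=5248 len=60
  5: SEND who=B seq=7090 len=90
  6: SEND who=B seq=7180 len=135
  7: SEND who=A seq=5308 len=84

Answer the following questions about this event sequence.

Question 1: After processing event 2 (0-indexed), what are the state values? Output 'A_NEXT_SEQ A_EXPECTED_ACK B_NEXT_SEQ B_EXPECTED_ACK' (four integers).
After event 0: A_seq=5000 A_ack=7090 B_seq=7090 B_ack=5000
After event 1: A_seq=5147 A_ack=7090 B_seq=7090 B_ack=5000
After event 2: A_seq=5248 A_ack=7090 B_seq=7090 B_ack=5000

5248 7090 7090 5000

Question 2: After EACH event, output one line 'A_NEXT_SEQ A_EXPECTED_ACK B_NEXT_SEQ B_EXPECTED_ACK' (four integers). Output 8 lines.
5000 7090 7090 5000
5147 7090 7090 5000
5248 7090 7090 5000
5248 7090 7090 5248
5308 7090 7090 5308
5308 7180 7180 5308
5308 7315 7315 5308
5392 7315 7315 5392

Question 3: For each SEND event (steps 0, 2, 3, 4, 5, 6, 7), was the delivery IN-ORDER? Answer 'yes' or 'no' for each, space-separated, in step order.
Answer: yes no yes yes yes yes yes

Derivation:
Step 0: SEND seq=7000 -> in-order
Step 2: SEND seq=5147 -> out-of-order
Step 3: SEND seq=5000 -> in-order
Step 4: SEND seq=5248 -> in-order
Step 5: SEND seq=7090 -> in-order
Step 6: SEND seq=7180 -> in-order
Step 7: SEND seq=5308 -> in-order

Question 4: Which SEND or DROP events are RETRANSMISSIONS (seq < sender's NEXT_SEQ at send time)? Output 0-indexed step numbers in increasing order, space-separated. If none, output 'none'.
Answer: 3

Derivation:
Step 0: SEND seq=7000 -> fresh
Step 1: DROP seq=5000 -> fresh
Step 2: SEND seq=5147 -> fresh
Step 3: SEND seq=5000 -> retransmit
Step 4: SEND seq=5248 -> fresh
Step 5: SEND seq=7090 -> fresh
Step 6: SEND seq=7180 -> fresh
Step 7: SEND seq=5308 -> fresh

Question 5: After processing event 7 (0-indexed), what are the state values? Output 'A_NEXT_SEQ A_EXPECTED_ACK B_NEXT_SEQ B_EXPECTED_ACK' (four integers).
After event 0: A_seq=5000 A_ack=7090 B_seq=7090 B_ack=5000
After event 1: A_seq=5147 A_ack=7090 B_seq=7090 B_ack=5000
After event 2: A_seq=5248 A_ack=7090 B_seq=7090 B_ack=5000
After event 3: A_seq=5248 A_ack=7090 B_seq=7090 B_ack=5248
After event 4: A_seq=5308 A_ack=7090 B_seq=7090 B_ack=5308
After event 5: A_seq=5308 A_ack=7180 B_seq=7180 B_ack=5308
After event 6: A_seq=5308 A_ack=7315 B_seq=7315 B_ack=5308
After event 7: A_seq=5392 A_ack=7315 B_seq=7315 B_ack=5392

5392 7315 7315 5392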